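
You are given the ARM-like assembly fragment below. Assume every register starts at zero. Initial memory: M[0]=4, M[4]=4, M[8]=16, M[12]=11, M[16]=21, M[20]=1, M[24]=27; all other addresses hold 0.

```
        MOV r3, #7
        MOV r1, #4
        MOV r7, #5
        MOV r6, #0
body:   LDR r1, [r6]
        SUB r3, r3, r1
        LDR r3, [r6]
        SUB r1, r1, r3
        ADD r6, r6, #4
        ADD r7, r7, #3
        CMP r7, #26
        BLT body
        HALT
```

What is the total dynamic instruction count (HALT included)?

61

MOV r3, #7 → r3=7
MOV r1, #4 → r1=4
MOV r7, #5 → r7=5
MOV r6, #0 → r6=0
LDR r1, [r6] → r1=M[0]=4
SUB r3, r3, r1 → r3=7-4=3
LDR r3, [r6] → r3=M[0]=4
SUB r1, r1, r3 → r1=4-4=0
ADD r6, r6, #4 → r6=0+4=4
ADD r7, r7, #3 → r7=5+3=8
CMP r7, #26  (cmp 8,26)
BLT body: taken
LDR r1, [r6] → r1=M[4]=4
SUB r3, r3, r1 → r3=4-4=0
LDR r3, [r6] → r3=M[4]=4
SUB r1, r1, r3 → r1=4-4=0
ADD r6, r6, #4 → r6=4+4=8
ADD r7, r7, #3 → r7=8+3=11
CMP r7, #26  (cmp 11,26)
BLT body: taken
LDR r1, [r6] → r1=M[8]=16
SUB r3, r3, r1 → r3=4-16=-12
LDR r3, [r6] → r3=M[8]=16
SUB r1, r1, r3 → r1=16-16=0
ADD r6, r6, #4 → r6=8+4=12
ADD r7, r7, #3 → r7=11+3=14
CMP r7, #26  (cmp 14,26)
BLT body: taken
LDR r1, [r6] → r1=M[12]=11
SUB r3, r3, r1 → r3=16-11=5
LDR r3, [r6] → r3=M[12]=11
SUB r1, r1, r3 → r1=11-11=0
ADD r6, r6, #4 → r6=12+4=16
ADD r7, r7, #3 → r7=14+3=17
CMP r7, #26  (cmp 17,26)
BLT body: taken
LDR r1, [r6] → r1=M[16]=21
SUB r3, r3, r1 → r3=11-21=-10
LDR r3, [r6] → r3=M[16]=21
SUB r1, r1, r3 → r1=21-21=0
ADD r6, r6, #4 → r6=16+4=20
ADD r7, r7, #3 → r7=17+3=20
CMP r7, #26  (cmp 20,26)
BLT body: taken
LDR r1, [r6] → r1=M[20]=1
SUB r3, r3, r1 → r3=21-1=20
LDR r3, [r6] → r3=M[20]=1
SUB r1, r1, r3 → r1=1-1=0
ADD r6, r6, #4 → r6=20+4=24
ADD r7, r7, #3 → r7=20+3=23
CMP r7, #26  (cmp 23,26)
BLT body: taken
LDR r1, [r6] → r1=M[24]=27
SUB r3, r3, r1 → r3=1-27=-26
LDR r3, [r6] → r3=M[24]=27
SUB r1, r1, r3 → r1=27-27=0
ADD r6, r6, #4 → r6=24+4=28
ADD r7, r7, #3 → r7=23+3=26
CMP r7, #26  (cmp 26,26)
BLT body: not taken
halt.
Total executed instructions: 61.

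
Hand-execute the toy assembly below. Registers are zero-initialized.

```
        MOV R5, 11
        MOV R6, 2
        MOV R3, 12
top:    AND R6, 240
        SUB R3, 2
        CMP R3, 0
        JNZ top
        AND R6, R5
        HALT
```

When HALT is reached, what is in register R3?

0

MOV R5, 11 → R5=11
MOV R6, 2 → R6=2
MOV R3, 12 → R3=12
AND R6, 240 → R6=2&240=0
SUB R3, 2 → R3=12-2=10
CMP R3, 0  (cmp 10,0)
JNZ top: taken
AND R6, 240 → R6=0&240=0
SUB R3, 2 → R3=10-2=8
CMP R3, 0  (cmp 8,0)
JNZ top: taken
AND R6, 240 → R6=0&240=0
SUB R3, 2 → R3=8-2=6
CMP R3, 0  (cmp 6,0)
JNZ top: taken
AND R6, 240 → R6=0&240=0
SUB R3, 2 → R3=6-2=4
CMP R3, 0  (cmp 4,0)
JNZ top: taken
AND R6, 240 → R6=0&240=0
SUB R3, 2 → R3=4-2=2
CMP R3, 0  (cmp 2,0)
JNZ top: taken
AND R6, 240 → R6=0&240=0
SUB R3, 2 → R3=2-2=0
CMP R3, 0  (cmp 0,0)
JNZ top: not taken
AND R6, R5 → R6=0&11=0
halt.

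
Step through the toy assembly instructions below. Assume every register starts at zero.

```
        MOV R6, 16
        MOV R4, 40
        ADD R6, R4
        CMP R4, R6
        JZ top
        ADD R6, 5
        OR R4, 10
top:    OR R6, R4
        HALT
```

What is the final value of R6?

63

after MOV R6, 16: R6=16
after MOV R4, 40: R4=40
after ADD R6, R4: R6=16+40=56
CMP R4, R6  (cmp 40,56)
JZ top: not taken
after ADD R6, 5: R6=56+5=61
after OR R4, 10: R4=40|10=42
after OR R6, R4: R6=61|42=63
halt.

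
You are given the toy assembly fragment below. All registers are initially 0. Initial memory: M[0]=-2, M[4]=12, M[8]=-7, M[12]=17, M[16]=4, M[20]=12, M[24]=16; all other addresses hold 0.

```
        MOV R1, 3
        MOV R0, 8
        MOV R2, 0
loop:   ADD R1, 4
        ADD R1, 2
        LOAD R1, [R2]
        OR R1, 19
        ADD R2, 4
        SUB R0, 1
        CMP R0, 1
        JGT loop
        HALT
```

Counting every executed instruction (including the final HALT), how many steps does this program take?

60

after MOV R1, 3: R1=3
after MOV R0, 8: R0=8
after MOV R2, 0: R2=0
after ADD R1, 4: R1=3+4=7
after ADD R1, 2: R1=7+2=9
after LOAD R1, [R2]: R1=M[0]=-2
after OR R1, 19: R1=(-2)|19=-1
after ADD R2, 4: R2=0+4=4
after SUB R0, 1: R0=8-1=7
CMP R0, 1  (cmp 7,1)
JGT loop: taken
after ADD R1, 4: R1=(-1)+4=3
after ADD R1, 2: R1=3+2=5
after LOAD R1, [R2]: R1=M[4]=12
after OR R1, 19: R1=12|19=31
after ADD R2, 4: R2=4+4=8
after SUB R0, 1: R0=7-1=6
CMP R0, 1  (cmp 6,1)
JGT loop: taken
after ADD R1, 4: R1=31+4=35
after ADD R1, 2: R1=35+2=37
after LOAD R1, [R2]: R1=M[8]=-7
after OR R1, 19: R1=(-7)|19=-5
after ADD R2, 4: R2=8+4=12
after SUB R0, 1: R0=6-1=5
CMP R0, 1  (cmp 5,1)
JGT loop: taken
after ADD R1, 4: R1=(-5)+4=-1
after ADD R1, 2: R1=(-1)+2=1
after LOAD R1, [R2]: R1=M[12]=17
after OR R1, 19: R1=17|19=19
after ADD R2, 4: R2=12+4=16
after SUB R0, 1: R0=5-1=4
CMP R0, 1  (cmp 4,1)
JGT loop: taken
after ADD R1, 4: R1=19+4=23
after ADD R1, 2: R1=23+2=25
after LOAD R1, [R2]: R1=M[16]=4
after OR R1, 19: R1=4|19=23
after ADD R2, 4: R2=16+4=20
after SUB R0, 1: R0=4-1=3
CMP R0, 1  (cmp 3,1)
JGT loop: taken
after ADD R1, 4: R1=23+4=27
after ADD R1, 2: R1=27+2=29
after LOAD R1, [R2]: R1=M[20]=12
after OR R1, 19: R1=12|19=31
after ADD R2, 4: R2=20+4=24
after SUB R0, 1: R0=3-1=2
CMP R0, 1  (cmp 2,1)
JGT loop: taken
after ADD R1, 4: R1=31+4=35
after ADD R1, 2: R1=35+2=37
after LOAD R1, [R2]: R1=M[24]=16
after OR R1, 19: R1=16|19=19
after ADD R2, 4: R2=24+4=28
after SUB R0, 1: R0=2-1=1
CMP R0, 1  (cmp 1,1)
JGT loop: not taken
halt.
Total executed instructions: 60.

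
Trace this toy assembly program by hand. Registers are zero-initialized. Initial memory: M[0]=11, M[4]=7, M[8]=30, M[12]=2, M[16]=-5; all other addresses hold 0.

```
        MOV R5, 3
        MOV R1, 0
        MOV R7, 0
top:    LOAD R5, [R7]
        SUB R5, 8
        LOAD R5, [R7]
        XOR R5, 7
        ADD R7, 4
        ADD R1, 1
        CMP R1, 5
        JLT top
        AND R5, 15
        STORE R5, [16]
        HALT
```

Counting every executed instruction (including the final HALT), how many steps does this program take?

after MOV R5, 3: R5=3
after MOV R1, 0: R1=0
after MOV R7, 0: R7=0
after LOAD R5, [R7]: R5=M[0]=11
after SUB R5, 8: R5=11-8=3
after LOAD R5, [R7]: R5=M[0]=11
after XOR R5, 7: R5=11^7=12
after ADD R7, 4: R7=0+4=4
after ADD R1, 1: R1=0+1=1
CMP R1, 5  (cmp 1,5)
JLT top: taken
after LOAD R5, [R7]: R5=M[4]=7
after SUB R5, 8: R5=7-8=-1
after LOAD R5, [R7]: R5=M[4]=7
after XOR R5, 7: R5=7^7=0
after ADD R7, 4: R7=4+4=8
after ADD R1, 1: R1=1+1=2
CMP R1, 5  (cmp 2,5)
JLT top: taken
after LOAD R5, [R7]: R5=M[8]=30
after SUB R5, 8: R5=30-8=22
after LOAD R5, [R7]: R5=M[8]=30
after XOR R5, 7: R5=30^7=25
after ADD R7, 4: R7=8+4=12
after ADD R1, 1: R1=2+1=3
CMP R1, 5  (cmp 3,5)
JLT top: taken
after LOAD R5, [R7]: R5=M[12]=2
after SUB R5, 8: R5=2-8=-6
after LOAD R5, [R7]: R5=M[12]=2
after XOR R5, 7: R5=2^7=5
after ADD R7, 4: R7=12+4=16
after ADD R1, 1: R1=3+1=4
CMP R1, 5  (cmp 4,5)
JLT top: taken
after LOAD R5, [R7]: R5=M[16]=-5
after SUB R5, 8: R5=(-5)-8=-13
after LOAD R5, [R7]: R5=M[16]=-5
after XOR R5, 7: R5=(-5)^7=-4
after ADD R7, 4: R7=16+4=20
after ADD R1, 1: R1=4+1=5
CMP R1, 5  (cmp 5,5)
JLT top: not taken
after AND R5, 15: R5=(-4)&15=12
STORE R5, [16] → M[16]=12
halt.
Total executed instructions: 46.

46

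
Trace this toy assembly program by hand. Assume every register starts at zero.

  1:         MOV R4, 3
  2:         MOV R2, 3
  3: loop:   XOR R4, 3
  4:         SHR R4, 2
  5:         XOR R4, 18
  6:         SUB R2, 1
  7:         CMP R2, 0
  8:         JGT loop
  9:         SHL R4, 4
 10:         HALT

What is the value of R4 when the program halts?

368

R4=3
R2=3
R4=3^3=0
R4=0>>2=0
R4=0^18=18
R2=3-1=2
CMP R2, 0  (cmp 2,0)
JGT loop: taken
R4=18^3=17
R4=17>>2=4
R4=4^18=22
R2=2-1=1
CMP R2, 0  (cmp 1,0)
JGT loop: taken
R4=22^3=21
R4=21>>2=5
R4=5^18=23
R2=1-1=0
CMP R2, 0  (cmp 0,0)
JGT loop: not taken
R4=23<<4=368
halt.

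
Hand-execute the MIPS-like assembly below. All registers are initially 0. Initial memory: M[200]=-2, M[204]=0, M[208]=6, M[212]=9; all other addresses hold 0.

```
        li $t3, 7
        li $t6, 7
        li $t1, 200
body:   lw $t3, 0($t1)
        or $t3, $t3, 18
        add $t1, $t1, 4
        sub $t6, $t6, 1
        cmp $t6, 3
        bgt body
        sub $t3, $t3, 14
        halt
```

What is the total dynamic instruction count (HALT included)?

29

li $t3, 7 → $t3=7
li $t6, 7 → $t6=7
li $t1, 200 → $t1=200
lw $t3, 0($t1) → $t3=M[200]=-2
or $t3, $t3, 18 → $t3=(-2)|18=-2
add $t1, $t1, 4 → $t1=200+4=204
sub $t6, $t6, 1 → $t6=7-1=6
cmp $t6, 3  (cmp 6,3)
bgt body: taken
lw $t3, 0($t1) → $t3=M[204]=0
or $t3, $t3, 18 → $t3=0|18=18
add $t1, $t1, 4 → $t1=204+4=208
sub $t6, $t6, 1 → $t6=6-1=5
cmp $t6, 3  (cmp 5,3)
bgt body: taken
lw $t3, 0($t1) → $t3=M[208]=6
or $t3, $t3, 18 → $t3=6|18=22
add $t1, $t1, 4 → $t1=208+4=212
sub $t6, $t6, 1 → $t6=5-1=4
cmp $t6, 3  (cmp 4,3)
bgt body: taken
lw $t3, 0($t1) → $t3=M[212]=9
or $t3, $t3, 18 → $t3=9|18=27
add $t1, $t1, 4 → $t1=212+4=216
sub $t6, $t6, 1 → $t6=4-1=3
cmp $t6, 3  (cmp 3,3)
bgt body: not taken
sub $t3, $t3, 14 → $t3=27-14=13
halt.
Total executed instructions: 29.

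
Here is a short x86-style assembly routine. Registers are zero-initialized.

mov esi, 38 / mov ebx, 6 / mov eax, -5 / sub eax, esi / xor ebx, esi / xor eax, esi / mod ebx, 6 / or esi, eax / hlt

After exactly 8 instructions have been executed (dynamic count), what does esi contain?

esi=38
ebx=6
eax=-5
eax=(-5)-38=-43
ebx=6^38=32
eax=(-43)^38=-13
ebx=32%6=2
esi=38|(-13)=-9
After step 8: esi = -9.

-9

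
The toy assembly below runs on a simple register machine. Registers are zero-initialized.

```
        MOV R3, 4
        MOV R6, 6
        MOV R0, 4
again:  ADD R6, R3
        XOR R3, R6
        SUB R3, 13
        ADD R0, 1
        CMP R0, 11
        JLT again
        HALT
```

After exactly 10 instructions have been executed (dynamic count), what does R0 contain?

5

MOV R3, 4 → R3=4
MOV R6, 6 → R6=6
MOV R0, 4 → R0=4
ADD R6, R3 → R6=6+4=10
XOR R3, R6 → R3=4^10=14
SUB R3, 13 → R3=14-13=1
ADD R0, 1 → R0=4+1=5
CMP R0, 11  (cmp 5,11)
JLT again: taken
ADD R6, R3 → R6=10+1=11
After step 10: R0 = 5.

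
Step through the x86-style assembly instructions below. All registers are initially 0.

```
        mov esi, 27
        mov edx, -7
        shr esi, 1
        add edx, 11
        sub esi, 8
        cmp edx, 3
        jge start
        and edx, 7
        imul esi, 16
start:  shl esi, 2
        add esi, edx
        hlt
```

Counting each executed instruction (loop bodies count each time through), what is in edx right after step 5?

after mov esi, 27: esi=27
after mov edx, -7: edx=-7
after shr esi, 1: esi=27>>1=13
after add edx, 11: edx=(-7)+11=4
after sub esi, 8: esi=13-8=5
After step 5: edx = 4.

4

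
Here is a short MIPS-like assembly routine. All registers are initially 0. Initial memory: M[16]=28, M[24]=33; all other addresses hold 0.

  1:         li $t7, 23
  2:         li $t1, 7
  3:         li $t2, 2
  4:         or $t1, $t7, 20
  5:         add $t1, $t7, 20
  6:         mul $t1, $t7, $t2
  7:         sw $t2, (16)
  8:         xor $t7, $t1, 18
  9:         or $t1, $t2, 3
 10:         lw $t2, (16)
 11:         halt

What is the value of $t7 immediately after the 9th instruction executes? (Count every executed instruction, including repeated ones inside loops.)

60

li $t7, 23 → $t7=23
li $t1, 7 → $t1=7
li $t2, 2 → $t2=2
or $t1, $t7, 20 → $t1=23|20=23
add $t1, $t7, 20 → $t1=23+20=43
mul $t1, $t7, $t2 → $t1=23*2=46
sw $t2, (16) → M[16]=2
xor $t7, $t1, 18 → $t7=46^18=60
or $t1, $t2, 3 → $t1=2|3=3
After step 9: $t7 = 60.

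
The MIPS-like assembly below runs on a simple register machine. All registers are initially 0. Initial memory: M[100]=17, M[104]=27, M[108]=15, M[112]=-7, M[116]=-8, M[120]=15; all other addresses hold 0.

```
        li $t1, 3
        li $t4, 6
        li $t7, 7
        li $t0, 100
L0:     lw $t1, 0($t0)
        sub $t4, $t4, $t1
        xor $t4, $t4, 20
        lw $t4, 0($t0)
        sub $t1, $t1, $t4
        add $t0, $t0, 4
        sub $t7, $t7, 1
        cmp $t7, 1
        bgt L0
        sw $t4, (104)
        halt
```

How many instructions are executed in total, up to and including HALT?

$t1=3
$t4=6
$t7=7
$t0=100
$t1=M[100]=17
$t4=6-17=-11
$t4=(-11)^20=-31
$t4=M[100]=17
$t1=17-17=0
$t0=100+4=104
$t7=7-1=6
cmp $t7, 1  (cmp 6,1)
bgt L0: taken
$t1=M[104]=27
$t4=17-27=-10
$t4=(-10)^20=-30
$t4=M[104]=27
$t1=27-27=0
$t0=104+4=108
$t7=6-1=5
cmp $t7, 1  (cmp 5,1)
bgt L0: taken
$t1=M[108]=15
$t4=27-15=12
$t4=12^20=24
$t4=M[108]=15
$t1=15-15=0
$t0=108+4=112
$t7=5-1=4
cmp $t7, 1  (cmp 4,1)
bgt L0: taken
$t1=M[112]=-7
$t4=15-(-7)=22
$t4=22^20=2
$t4=M[112]=-7
$t1=(-7)-(-7)=0
$t0=112+4=116
$t7=4-1=3
cmp $t7, 1  (cmp 3,1)
bgt L0: taken
$t1=M[116]=-8
$t4=(-7)-(-8)=1
$t4=1^20=21
$t4=M[116]=-8
$t1=(-8)-(-8)=0
$t0=116+4=120
$t7=3-1=2
cmp $t7, 1  (cmp 2,1)
bgt L0: taken
$t1=M[120]=15
$t4=(-8)-15=-23
$t4=(-23)^20=-3
$t4=M[120]=15
$t1=15-15=0
$t0=120+4=124
$t7=2-1=1
cmp $t7, 1  (cmp 1,1)
bgt L0: not taken
sw $t4, (104) → M[104]=15
halt.
Total executed instructions: 60.

60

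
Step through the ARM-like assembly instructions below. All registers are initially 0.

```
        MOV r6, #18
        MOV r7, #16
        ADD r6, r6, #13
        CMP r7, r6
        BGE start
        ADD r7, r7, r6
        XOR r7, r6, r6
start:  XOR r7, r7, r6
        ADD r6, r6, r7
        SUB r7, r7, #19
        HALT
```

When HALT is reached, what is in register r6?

62

after MOV r6, #18: r6=18
after MOV r7, #16: r7=16
after ADD r6, r6, #13: r6=18+13=31
CMP r7, r6  (cmp 16,31)
BGE start: not taken
after ADD r7, r7, r6: r7=16+31=47
after XOR r7, r6, r6: r7=31^31=0
after XOR r7, r7, r6: r7=0^31=31
after ADD r6, r6, r7: r6=31+31=62
after SUB r7, r7, #19: r7=31-19=12
halt.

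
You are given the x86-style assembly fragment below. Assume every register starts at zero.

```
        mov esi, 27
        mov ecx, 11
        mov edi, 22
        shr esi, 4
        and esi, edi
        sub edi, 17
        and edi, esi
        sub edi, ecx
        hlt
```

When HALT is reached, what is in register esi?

0

esi=27
ecx=11
edi=22
esi=27>>4=1
esi=1&22=0
edi=22-17=5
edi=5&0=0
edi=0-11=-11
halt.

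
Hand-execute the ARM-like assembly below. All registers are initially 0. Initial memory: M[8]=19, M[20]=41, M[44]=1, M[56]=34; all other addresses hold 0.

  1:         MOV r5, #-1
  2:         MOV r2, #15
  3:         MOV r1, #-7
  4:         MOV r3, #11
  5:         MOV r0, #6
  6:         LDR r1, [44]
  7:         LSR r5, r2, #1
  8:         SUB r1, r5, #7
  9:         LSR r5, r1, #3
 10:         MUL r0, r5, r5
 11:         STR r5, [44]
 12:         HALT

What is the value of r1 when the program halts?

after MOV r5, #-1: r5=-1
after MOV r2, #15: r2=15
after MOV r1, #-7: r1=-7
after MOV r3, #11: r3=11
after MOV r0, #6: r0=6
after LDR r1, [44]: r1=M[44]=1
after LSR r5, r2, #1: r5=15>>1=7
after SUB r1, r5, #7: r1=7-7=0
after LSR r5, r1, #3: r5=0>>3=0
after MUL r0, r5, r5: r0=0*0=0
STR r5, [44] → M[44]=0
halt.

0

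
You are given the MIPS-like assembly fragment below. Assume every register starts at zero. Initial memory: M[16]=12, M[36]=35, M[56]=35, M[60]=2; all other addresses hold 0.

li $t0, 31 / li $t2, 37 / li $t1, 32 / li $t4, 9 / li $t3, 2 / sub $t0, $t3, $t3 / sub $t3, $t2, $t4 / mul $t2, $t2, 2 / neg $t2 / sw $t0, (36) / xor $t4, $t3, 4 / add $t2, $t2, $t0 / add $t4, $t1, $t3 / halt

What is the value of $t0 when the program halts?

after li $t0, 31: $t0=31
after li $t2, 37: $t2=37
after li $t1, 32: $t1=32
after li $t4, 9: $t4=9
after li $t3, 2: $t3=2
after sub $t0, $t3, $t3: $t0=2-2=0
after sub $t3, $t2, $t4: $t3=37-9=28
after mul $t2, $t2, 2: $t2=37*2=74
after neg $t2: $t2=-(74)=-74
sw $t0, (36) → M[36]=0
after xor $t4, $t3, 4: $t4=28^4=24
after add $t2, $t2, $t0: $t2=(-74)+0=-74
after add $t4, $t1, $t3: $t4=32+28=60
halt.

0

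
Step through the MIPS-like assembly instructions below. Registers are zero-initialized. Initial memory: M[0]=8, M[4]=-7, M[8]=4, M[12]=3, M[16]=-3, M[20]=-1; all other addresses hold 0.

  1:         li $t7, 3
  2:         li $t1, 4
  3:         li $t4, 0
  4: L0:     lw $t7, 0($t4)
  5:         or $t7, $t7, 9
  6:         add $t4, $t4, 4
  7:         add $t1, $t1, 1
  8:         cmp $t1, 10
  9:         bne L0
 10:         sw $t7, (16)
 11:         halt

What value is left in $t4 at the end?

24

li $t7, 3 → $t7=3
li $t1, 4 → $t1=4
li $t4, 0 → $t4=0
lw $t7, 0($t4) → $t7=M[0]=8
or $t7, $t7, 9 → $t7=8|9=9
add $t4, $t4, 4 → $t4=0+4=4
add $t1, $t1, 1 → $t1=4+1=5
cmp $t1, 10  (cmp 5,10)
bne L0: taken
lw $t7, 0($t4) → $t7=M[4]=-7
or $t7, $t7, 9 → $t7=(-7)|9=-7
add $t4, $t4, 4 → $t4=4+4=8
add $t1, $t1, 1 → $t1=5+1=6
cmp $t1, 10  (cmp 6,10)
bne L0: taken
lw $t7, 0($t4) → $t7=M[8]=4
or $t7, $t7, 9 → $t7=4|9=13
add $t4, $t4, 4 → $t4=8+4=12
add $t1, $t1, 1 → $t1=6+1=7
cmp $t1, 10  (cmp 7,10)
bne L0: taken
lw $t7, 0($t4) → $t7=M[12]=3
or $t7, $t7, 9 → $t7=3|9=11
add $t4, $t4, 4 → $t4=12+4=16
add $t1, $t1, 1 → $t1=7+1=8
cmp $t1, 10  (cmp 8,10)
bne L0: taken
lw $t7, 0($t4) → $t7=M[16]=-3
or $t7, $t7, 9 → $t7=(-3)|9=-3
add $t4, $t4, 4 → $t4=16+4=20
add $t1, $t1, 1 → $t1=8+1=9
cmp $t1, 10  (cmp 9,10)
bne L0: taken
lw $t7, 0($t4) → $t7=M[20]=-1
or $t7, $t7, 9 → $t7=(-1)|9=-1
add $t4, $t4, 4 → $t4=20+4=24
add $t1, $t1, 1 → $t1=9+1=10
cmp $t1, 10  (cmp 10,10)
bne L0: not taken
sw $t7, (16) → M[16]=-1
halt.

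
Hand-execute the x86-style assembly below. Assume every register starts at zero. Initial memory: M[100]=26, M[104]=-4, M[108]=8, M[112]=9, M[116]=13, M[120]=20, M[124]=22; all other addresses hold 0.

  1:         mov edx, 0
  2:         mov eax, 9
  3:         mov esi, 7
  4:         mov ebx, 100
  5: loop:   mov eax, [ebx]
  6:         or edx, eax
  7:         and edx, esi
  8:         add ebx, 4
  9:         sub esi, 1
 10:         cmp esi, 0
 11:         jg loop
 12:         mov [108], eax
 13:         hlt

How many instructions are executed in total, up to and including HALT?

55

edx=0
eax=9
esi=7
ebx=100
eax=M[100]=26
edx=0|26=26
edx=26&7=2
ebx=100+4=104
esi=7-1=6
cmp esi, 0  (cmp 6,0)
jg loop: taken
eax=M[104]=-4
edx=2|(-4)=-2
edx=(-2)&6=6
ebx=104+4=108
esi=6-1=5
cmp esi, 0  (cmp 5,0)
jg loop: taken
eax=M[108]=8
edx=6|8=14
edx=14&5=4
ebx=108+4=112
esi=5-1=4
cmp esi, 0  (cmp 4,0)
jg loop: taken
eax=M[112]=9
edx=4|9=13
edx=13&4=4
ebx=112+4=116
esi=4-1=3
cmp esi, 0  (cmp 3,0)
jg loop: taken
eax=M[116]=13
edx=4|13=13
edx=13&3=1
ebx=116+4=120
esi=3-1=2
cmp esi, 0  (cmp 2,0)
jg loop: taken
eax=M[120]=20
edx=1|20=21
edx=21&2=0
ebx=120+4=124
esi=2-1=1
cmp esi, 0  (cmp 1,0)
jg loop: taken
eax=M[124]=22
edx=0|22=22
edx=22&1=0
ebx=124+4=128
esi=1-1=0
cmp esi, 0  (cmp 0,0)
jg loop: not taken
mov [108], eax → M[108]=22
halt.
Total executed instructions: 55.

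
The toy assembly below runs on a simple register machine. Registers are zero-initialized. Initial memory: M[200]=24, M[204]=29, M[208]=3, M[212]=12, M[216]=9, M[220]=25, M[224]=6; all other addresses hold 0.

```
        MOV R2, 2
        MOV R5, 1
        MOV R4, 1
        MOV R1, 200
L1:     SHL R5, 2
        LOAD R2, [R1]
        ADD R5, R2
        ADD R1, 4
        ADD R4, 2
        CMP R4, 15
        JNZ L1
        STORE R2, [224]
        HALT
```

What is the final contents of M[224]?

6

after MOV R2, 2: R2=2
after MOV R5, 1: R5=1
after MOV R4, 1: R4=1
after MOV R1, 200: R1=200
after SHL R5, 2: R5=1<<2=4
after LOAD R2, [R1]: R2=M[200]=24
after ADD R5, R2: R5=4+24=28
after ADD R1, 4: R1=200+4=204
after ADD R4, 2: R4=1+2=3
CMP R4, 15  (cmp 3,15)
JNZ L1: taken
after SHL R5, 2: R5=28<<2=112
after LOAD R2, [R1]: R2=M[204]=29
after ADD R5, R2: R5=112+29=141
after ADD R1, 4: R1=204+4=208
after ADD R4, 2: R4=3+2=5
CMP R4, 15  (cmp 5,15)
JNZ L1: taken
after SHL R5, 2: R5=141<<2=564
after LOAD R2, [R1]: R2=M[208]=3
after ADD R5, R2: R5=564+3=567
after ADD R1, 4: R1=208+4=212
after ADD R4, 2: R4=5+2=7
CMP R4, 15  (cmp 7,15)
JNZ L1: taken
after SHL R5, 2: R5=567<<2=2268
after LOAD R2, [R1]: R2=M[212]=12
after ADD R5, R2: R5=2268+12=2280
after ADD R1, 4: R1=212+4=216
after ADD R4, 2: R4=7+2=9
CMP R4, 15  (cmp 9,15)
JNZ L1: taken
after SHL R5, 2: R5=2280<<2=9120
after LOAD R2, [R1]: R2=M[216]=9
after ADD R5, R2: R5=9120+9=9129
after ADD R1, 4: R1=216+4=220
after ADD R4, 2: R4=9+2=11
CMP R4, 15  (cmp 11,15)
JNZ L1: taken
after SHL R5, 2: R5=9129<<2=36516
after LOAD R2, [R1]: R2=M[220]=25
after ADD R5, R2: R5=36516+25=36541
after ADD R1, 4: R1=220+4=224
after ADD R4, 2: R4=11+2=13
CMP R4, 15  (cmp 13,15)
JNZ L1: taken
after SHL R5, 2: R5=36541<<2=146164
after LOAD R2, [R1]: R2=M[224]=6
after ADD R5, R2: R5=146164+6=146170
after ADD R1, 4: R1=224+4=228
after ADD R4, 2: R4=13+2=15
CMP R4, 15  (cmp 15,15)
JNZ L1: not taken
STORE R2, [224] → M[224]=6
halt.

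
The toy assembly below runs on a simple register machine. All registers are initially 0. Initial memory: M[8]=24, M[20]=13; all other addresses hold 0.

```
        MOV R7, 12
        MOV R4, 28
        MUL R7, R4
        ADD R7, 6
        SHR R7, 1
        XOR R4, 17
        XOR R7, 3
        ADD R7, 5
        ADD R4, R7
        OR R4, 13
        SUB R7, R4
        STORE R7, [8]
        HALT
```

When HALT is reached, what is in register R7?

-18

after MOV R7, 12: R7=12
after MOV R4, 28: R4=28
after MUL R7, R4: R7=12*28=336
after ADD R7, 6: R7=336+6=342
after SHR R7, 1: R7=342>>1=171
after XOR R4, 17: R4=28^17=13
after XOR R7, 3: R7=171^3=168
after ADD R7, 5: R7=168+5=173
after ADD R4, R7: R4=13+173=186
after OR R4, 13: R4=186|13=191
after SUB R7, R4: R7=173-191=-18
STORE R7, [8] → M[8]=-18
halt.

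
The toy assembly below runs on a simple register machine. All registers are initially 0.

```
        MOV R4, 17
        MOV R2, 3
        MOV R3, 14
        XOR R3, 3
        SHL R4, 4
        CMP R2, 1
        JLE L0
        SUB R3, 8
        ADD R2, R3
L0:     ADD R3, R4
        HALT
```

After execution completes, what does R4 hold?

after MOV R4, 17: R4=17
after MOV R2, 3: R2=3
after MOV R3, 14: R3=14
after XOR R3, 3: R3=14^3=13
after SHL R4, 4: R4=17<<4=272
CMP R2, 1  (cmp 3,1)
JLE L0: not taken
after SUB R3, 8: R3=13-8=5
after ADD R2, R3: R2=3+5=8
after ADD R3, R4: R3=5+272=277
halt.

272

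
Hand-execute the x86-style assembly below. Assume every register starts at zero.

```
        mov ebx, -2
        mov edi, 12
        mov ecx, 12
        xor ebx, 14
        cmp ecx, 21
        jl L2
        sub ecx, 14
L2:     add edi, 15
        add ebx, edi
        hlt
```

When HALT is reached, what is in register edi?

after mov ebx, -2: ebx=-2
after mov edi, 12: edi=12
after mov ecx, 12: ecx=12
after xor ebx, 14: ebx=(-2)^14=-16
cmp ecx, 21  (cmp 12,21)
jl L2: taken
after add edi, 15: edi=12+15=27
after add ebx, edi: ebx=(-16)+27=11
halt.

27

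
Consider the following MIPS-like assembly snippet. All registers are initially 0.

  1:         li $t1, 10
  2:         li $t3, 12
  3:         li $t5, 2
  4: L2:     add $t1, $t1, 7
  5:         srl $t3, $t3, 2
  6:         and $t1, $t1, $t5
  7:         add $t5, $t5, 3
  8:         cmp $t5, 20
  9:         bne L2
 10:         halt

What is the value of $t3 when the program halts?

0

$t1=10
$t3=12
$t5=2
$t1=10+7=17
$t3=12>>2=3
$t1=17&2=0
$t5=2+3=5
cmp $t5, 20  (cmp 5,20)
bne L2: taken
$t1=0+7=7
$t3=3>>2=0
$t1=7&5=5
$t5=5+3=8
cmp $t5, 20  (cmp 8,20)
bne L2: taken
$t1=5+7=12
$t3=0>>2=0
$t1=12&8=8
$t5=8+3=11
cmp $t5, 20  (cmp 11,20)
bne L2: taken
$t1=8+7=15
$t3=0>>2=0
$t1=15&11=11
$t5=11+3=14
cmp $t5, 20  (cmp 14,20)
bne L2: taken
$t1=11+7=18
$t3=0>>2=0
$t1=18&14=2
$t5=14+3=17
cmp $t5, 20  (cmp 17,20)
bne L2: taken
$t1=2+7=9
$t3=0>>2=0
$t1=9&17=1
$t5=17+3=20
cmp $t5, 20  (cmp 20,20)
bne L2: not taken
halt.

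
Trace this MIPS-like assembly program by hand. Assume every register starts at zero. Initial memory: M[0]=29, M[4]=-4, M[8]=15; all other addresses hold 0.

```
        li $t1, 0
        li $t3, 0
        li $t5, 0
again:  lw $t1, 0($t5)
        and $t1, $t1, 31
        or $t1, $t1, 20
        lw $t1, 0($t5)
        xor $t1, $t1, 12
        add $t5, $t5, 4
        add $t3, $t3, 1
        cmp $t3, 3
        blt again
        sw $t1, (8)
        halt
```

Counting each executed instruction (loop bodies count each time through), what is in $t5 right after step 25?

$t1=0
$t3=0
$t5=0
$t1=M[0]=29
$t1=29&31=29
$t1=29|20=29
$t1=M[0]=29
$t1=29^12=17
$t5=0+4=4
$t3=0+1=1
cmp $t3, 3  (cmp 1,3)
blt again: taken
$t1=M[4]=-4
$t1=(-4)&31=28
$t1=28|20=28
$t1=M[4]=-4
$t1=(-4)^12=-16
$t5=4+4=8
$t3=1+1=2
cmp $t3, 3  (cmp 2,3)
blt again: taken
$t1=M[8]=15
$t1=15&31=15
$t1=15|20=31
$t1=M[8]=15
After step 25: $t5 = 8.

8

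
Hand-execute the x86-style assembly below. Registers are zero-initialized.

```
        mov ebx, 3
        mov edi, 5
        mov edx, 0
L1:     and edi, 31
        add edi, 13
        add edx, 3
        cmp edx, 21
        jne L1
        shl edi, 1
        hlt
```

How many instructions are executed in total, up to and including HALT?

mov ebx, 3 → ebx=3
mov edi, 5 → edi=5
mov edx, 0 → edx=0
and edi, 31 → edi=5&31=5
add edi, 13 → edi=5+13=18
add edx, 3 → edx=0+3=3
cmp edx, 21  (cmp 3,21)
jne L1: taken
and edi, 31 → edi=18&31=18
add edi, 13 → edi=18+13=31
add edx, 3 → edx=3+3=6
cmp edx, 21  (cmp 6,21)
jne L1: taken
and edi, 31 → edi=31&31=31
add edi, 13 → edi=31+13=44
add edx, 3 → edx=6+3=9
cmp edx, 21  (cmp 9,21)
jne L1: taken
and edi, 31 → edi=44&31=12
add edi, 13 → edi=12+13=25
add edx, 3 → edx=9+3=12
cmp edx, 21  (cmp 12,21)
jne L1: taken
and edi, 31 → edi=25&31=25
add edi, 13 → edi=25+13=38
add edx, 3 → edx=12+3=15
cmp edx, 21  (cmp 15,21)
jne L1: taken
and edi, 31 → edi=38&31=6
add edi, 13 → edi=6+13=19
add edx, 3 → edx=15+3=18
cmp edx, 21  (cmp 18,21)
jne L1: taken
and edi, 31 → edi=19&31=19
add edi, 13 → edi=19+13=32
add edx, 3 → edx=18+3=21
cmp edx, 21  (cmp 21,21)
jne L1: not taken
shl edi, 1 → edi=32<<1=64
halt.
Total executed instructions: 40.

40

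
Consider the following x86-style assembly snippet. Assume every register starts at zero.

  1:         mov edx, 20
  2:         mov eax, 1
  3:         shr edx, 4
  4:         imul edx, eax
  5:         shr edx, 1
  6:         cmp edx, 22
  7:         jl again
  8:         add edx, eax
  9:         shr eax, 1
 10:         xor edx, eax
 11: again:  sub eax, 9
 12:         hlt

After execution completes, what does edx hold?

0

mov edx, 20 → edx=20
mov eax, 1 → eax=1
shr edx, 4 → edx=20>>4=1
imul edx, eax → edx=1*1=1
shr edx, 1 → edx=1>>1=0
cmp edx, 22  (cmp 0,22)
jl again: taken
sub eax, 9 → eax=1-9=-8
halt.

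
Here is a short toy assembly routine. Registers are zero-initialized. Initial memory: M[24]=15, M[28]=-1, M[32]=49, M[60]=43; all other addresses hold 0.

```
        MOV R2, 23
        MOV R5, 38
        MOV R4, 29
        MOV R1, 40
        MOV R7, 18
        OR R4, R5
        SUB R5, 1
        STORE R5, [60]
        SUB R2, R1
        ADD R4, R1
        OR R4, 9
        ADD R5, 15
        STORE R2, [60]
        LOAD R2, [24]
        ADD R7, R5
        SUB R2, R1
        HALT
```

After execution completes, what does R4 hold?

after MOV R2, 23: R2=23
after MOV R5, 38: R5=38
after MOV R4, 29: R4=29
after MOV R1, 40: R1=40
after MOV R7, 18: R7=18
after OR R4, R5: R4=29|38=63
after SUB R5, 1: R5=38-1=37
STORE R5, [60] → M[60]=37
after SUB R2, R1: R2=23-40=-17
after ADD R4, R1: R4=63+40=103
after OR R4, 9: R4=103|9=111
after ADD R5, 15: R5=37+15=52
STORE R2, [60] → M[60]=-17
after LOAD R2, [24]: R2=M[24]=15
after ADD R7, R5: R7=18+52=70
after SUB R2, R1: R2=15-40=-25
halt.

111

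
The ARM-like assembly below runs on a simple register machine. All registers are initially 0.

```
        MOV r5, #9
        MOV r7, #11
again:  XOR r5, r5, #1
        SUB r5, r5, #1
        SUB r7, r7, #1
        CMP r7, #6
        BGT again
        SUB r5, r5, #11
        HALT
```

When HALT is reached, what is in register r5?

-12

r5=9
r7=11
r5=9^1=8
r5=8-1=7
r7=11-1=10
CMP r7, #6  (cmp 10,6)
BGT again: taken
r5=7^1=6
r5=6-1=5
r7=10-1=9
CMP r7, #6  (cmp 9,6)
BGT again: taken
r5=5^1=4
r5=4-1=3
r7=9-1=8
CMP r7, #6  (cmp 8,6)
BGT again: taken
r5=3^1=2
r5=2-1=1
r7=8-1=7
CMP r7, #6  (cmp 7,6)
BGT again: taken
r5=1^1=0
r5=0-1=-1
r7=7-1=6
CMP r7, #6  (cmp 6,6)
BGT again: not taken
r5=(-1)-11=-12
halt.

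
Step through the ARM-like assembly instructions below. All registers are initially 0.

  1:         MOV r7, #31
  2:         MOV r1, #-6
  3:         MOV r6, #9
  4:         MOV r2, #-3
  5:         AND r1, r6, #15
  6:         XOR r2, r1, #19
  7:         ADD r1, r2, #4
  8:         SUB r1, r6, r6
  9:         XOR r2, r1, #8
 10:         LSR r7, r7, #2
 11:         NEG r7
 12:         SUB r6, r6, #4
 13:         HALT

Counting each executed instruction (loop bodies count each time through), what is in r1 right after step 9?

0

r7=31
r1=-6
r6=9
r2=-3
r1=9&15=9
r2=9^19=26
r1=26+4=30
r1=9-9=0
r2=0^8=8
After step 9: r1 = 0.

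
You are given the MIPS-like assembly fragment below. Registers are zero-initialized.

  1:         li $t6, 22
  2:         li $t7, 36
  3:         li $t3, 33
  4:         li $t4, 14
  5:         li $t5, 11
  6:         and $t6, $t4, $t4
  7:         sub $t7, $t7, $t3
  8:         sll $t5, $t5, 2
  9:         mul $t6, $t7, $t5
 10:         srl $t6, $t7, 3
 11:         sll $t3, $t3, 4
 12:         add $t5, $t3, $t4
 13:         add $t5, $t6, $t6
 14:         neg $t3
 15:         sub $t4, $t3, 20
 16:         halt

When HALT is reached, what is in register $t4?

$t6=22
$t7=36
$t3=33
$t4=14
$t5=11
$t6=14&14=14
$t7=36-33=3
$t5=11<<2=44
$t6=3*44=132
$t6=3>>3=0
$t3=33<<4=528
$t5=528+14=542
$t5=0+0=0
$t3=-(528)=-528
$t4=(-528)-20=-548
halt.

-548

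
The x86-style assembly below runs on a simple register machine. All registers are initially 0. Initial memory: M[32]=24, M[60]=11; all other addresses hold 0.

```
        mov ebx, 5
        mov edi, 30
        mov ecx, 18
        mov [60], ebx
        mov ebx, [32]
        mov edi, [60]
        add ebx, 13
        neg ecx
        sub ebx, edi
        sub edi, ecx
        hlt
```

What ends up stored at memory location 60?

mov ebx, 5 → ebx=5
mov edi, 30 → edi=30
mov ecx, 18 → ecx=18
mov [60], ebx → M[60]=5
mov ebx, [32] → ebx=M[32]=24
mov edi, [60] → edi=M[60]=5
add ebx, 13 → ebx=24+13=37
neg ecx → ecx=-(18)=-18
sub ebx, edi → ebx=37-5=32
sub edi, ecx → edi=5-(-18)=23
halt.

5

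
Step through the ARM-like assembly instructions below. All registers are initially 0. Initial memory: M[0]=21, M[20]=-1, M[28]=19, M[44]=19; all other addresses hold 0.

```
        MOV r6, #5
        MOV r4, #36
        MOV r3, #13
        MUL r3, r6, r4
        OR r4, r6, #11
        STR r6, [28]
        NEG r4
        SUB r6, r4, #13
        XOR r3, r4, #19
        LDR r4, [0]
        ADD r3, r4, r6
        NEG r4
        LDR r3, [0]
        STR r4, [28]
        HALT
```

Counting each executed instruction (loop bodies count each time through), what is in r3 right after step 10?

after MOV r6, #5: r6=5
after MOV r4, #36: r4=36
after MOV r3, #13: r3=13
after MUL r3, r6, r4: r3=5*36=180
after OR r4, r6, #11: r4=5|11=15
STR r6, [28] → M[28]=5
after NEG r4: r4=-(15)=-15
after SUB r6, r4, #13: r6=(-15)-13=-28
after XOR r3, r4, #19: r3=(-15)^19=-30
after LDR r4, [0]: r4=M[0]=21
After step 10: r3 = -30.

-30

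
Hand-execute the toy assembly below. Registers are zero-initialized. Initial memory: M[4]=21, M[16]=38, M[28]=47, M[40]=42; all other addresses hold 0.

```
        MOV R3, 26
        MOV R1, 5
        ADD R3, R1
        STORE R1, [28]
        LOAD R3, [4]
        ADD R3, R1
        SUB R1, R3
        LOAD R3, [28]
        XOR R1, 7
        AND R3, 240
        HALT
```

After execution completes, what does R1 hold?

R3=26
R1=5
R3=26+5=31
STORE R1, [28] → M[28]=5
R3=M[4]=21
R3=21+5=26
R1=5-26=-21
R3=M[28]=5
R1=(-21)^7=-20
R3=5&240=0
halt.

-20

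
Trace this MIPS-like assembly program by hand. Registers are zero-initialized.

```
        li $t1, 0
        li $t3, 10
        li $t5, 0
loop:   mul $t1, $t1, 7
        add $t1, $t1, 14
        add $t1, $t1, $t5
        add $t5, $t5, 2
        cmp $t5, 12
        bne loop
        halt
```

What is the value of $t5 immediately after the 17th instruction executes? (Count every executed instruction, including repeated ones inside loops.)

$t1=0
$t3=10
$t5=0
$t1=0*7=0
$t1=0+14=14
$t1=14+0=14
$t5=0+2=2
cmp $t5, 12  (cmp 2,12)
bne loop: taken
$t1=14*7=98
$t1=98+14=112
$t1=112+2=114
$t5=2+2=4
cmp $t5, 12  (cmp 4,12)
bne loop: taken
$t1=114*7=798
$t1=798+14=812
After step 17: $t5 = 4.

4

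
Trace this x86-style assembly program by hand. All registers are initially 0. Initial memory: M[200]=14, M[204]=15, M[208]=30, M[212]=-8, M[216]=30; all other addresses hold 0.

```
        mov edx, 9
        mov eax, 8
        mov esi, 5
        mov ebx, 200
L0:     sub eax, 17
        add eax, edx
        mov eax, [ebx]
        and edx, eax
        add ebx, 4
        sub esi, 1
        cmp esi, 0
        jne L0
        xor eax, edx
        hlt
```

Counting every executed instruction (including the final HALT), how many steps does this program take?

after mov edx, 9: edx=9
after mov eax, 8: eax=8
after mov esi, 5: esi=5
after mov ebx, 200: ebx=200
after sub eax, 17: eax=8-17=-9
after add eax, edx: eax=(-9)+9=0
after mov eax, [ebx]: eax=M[200]=14
after and edx, eax: edx=9&14=8
after add ebx, 4: ebx=200+4=204
after sub esi, 1: esi=5-1=4
cmp esi, 0  (cmp 4,0)
jne L0: taken
after sub eax, 17: eax=14-17=-3
after add eax, edx: eax=(-3)+8=5
after mov eax, [ebx]: eax=M[204]=15
after and edx, eax: edx=8&15=8
after add ebx, 4: ebx=204+4=208
after sub esi, 1: esi=4-1=3
cmp esi, 0  (cmp 3,0)
jne L0: taken
after sub eax, 17: eax=15-17=-2
after add eax, edx: eax=(-2)+8=6
after mov eax, [ebx]: eax=M[208]=30
after and edx, eax: edx=8&30=8
after add ebx, 4: ebx=208+4=212
after sub esi, 1: esi=3-1=2
cmp esi, 0  (cmp 2,0)
jne L0: taken
after sub eax, 17: eax=30-17=13
after add eax, edx: eax=13+8=21
after mov eax, [ebx]: eax=M[212]=-8
after and edx, eax: edx=8&(-8)=8
after add ebx, 4: ebx=212+4=216
after sub esi, 1: esi=2-1=1
cmp esi, 0  (cmp 1,0)
jne L0: taken
after sub eax, 17: eax=(-8)-17=-25
after add eax, edx: eax=(-25)+8=-17
after mov eax, [ebx]: eax=M[216]=30
after and edx, eax: edx=8&30=8
after add ebx, 4: ebx=216+4=220
after sub esi, 1: esi=1-1=0
cmp esi, 0  (cmp 0,0)
jne L0: not taken
after xor eax, edx: eax=30^8=22
halt.
Total executed instructions: 46.

46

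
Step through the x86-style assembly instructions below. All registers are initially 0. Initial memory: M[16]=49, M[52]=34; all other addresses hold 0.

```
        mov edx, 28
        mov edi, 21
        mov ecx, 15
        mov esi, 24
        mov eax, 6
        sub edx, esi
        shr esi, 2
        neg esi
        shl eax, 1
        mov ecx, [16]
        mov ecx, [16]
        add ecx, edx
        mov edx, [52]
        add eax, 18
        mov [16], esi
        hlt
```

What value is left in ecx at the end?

53

edx=28
edi=21
ecx=15
esi=24
eax=6
edx=28-24=4
esi=24>>2=6
esi=-(6)=-6
eax=6<<1=12
ecx=M[16]=49
ecx=M[16]=49
ecx=49+4=53
edx=M[52]=34
eax=12+18=30
mov [16], esi → M[16]=-6
halt.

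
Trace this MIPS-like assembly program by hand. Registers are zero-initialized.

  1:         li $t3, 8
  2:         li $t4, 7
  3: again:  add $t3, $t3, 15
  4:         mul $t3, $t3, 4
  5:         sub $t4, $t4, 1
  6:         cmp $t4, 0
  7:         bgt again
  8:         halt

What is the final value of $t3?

$t3=8
$t4=7
$t3=8+15=23
$t3=23*4=92
$t4=7-1=6
cmp $t4, 0  (cmp 6,0)
bgt again: taken
$t3=92+15=107
$t3=107*4=428
$t4=6-1=5
cmp $t4, 0  (cmp 5,0)
bgt again: taken
$t3=428+15=443
$t3=443*4=1772
$t4=5-1=4
cmp $t4, 0  (cmp 4,0)
bgt again: taken
$t3=1772+15=1787
$t3=1787*4=7148
$t4=4-1=3
cmp $t4, 0  (cmp 3,0)
bgt again: taken
$t3=7148+15=7163
$t3=7163*4=28652
$t4=3-1=2
cmp $t4, 0  (cmp 2,0)
bgt again: taken
$t3=28652+15=28667
$t3=28667*4=114668
$t4=2-1=1
cmp $t4, 0  (cmp 1,0)
bgt again: taken
$t3=114668+15=114683
$t3=114683*4=458732
$t4=1-1=0
cmp $t4, 0  (cmp 0,0)
bgt again: not taken
halt.

458732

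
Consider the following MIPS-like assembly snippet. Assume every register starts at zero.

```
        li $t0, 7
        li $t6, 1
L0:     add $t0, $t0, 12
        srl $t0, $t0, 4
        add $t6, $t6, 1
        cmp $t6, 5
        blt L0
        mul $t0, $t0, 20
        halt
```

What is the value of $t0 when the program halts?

0

after li $t0, 7: $t0=7
after li $t6, 1: $t6=1
after add $t0, $t0, 12: $t0=7+12=19
after srl $t0, $t0, 4: $t0=19>>4=1
after add $t6, $t6, 1: $t6=1+1=2
cmp $t6, 5  (cmp 2,5)
blt L0: taken
after add $t0, $t0, 12: $t0=1+12=13
after srl $t0, $t0, 4: $t0=13>>4=0
after add $t6, $t6, 1: $t6=2+1=3
cmp $t6, 5  (cmp 3,5)
blt L0: taken
after add $t0, $t0, 12: $t0=0+12=12
after srl $t0, $t0, 4: $t0=12>>4=0
after add $t6, $t6, 1: $t6=3+1=4
cmp $t6, 5  (cmp 4,5)
blt L0: taken
after add $t0, $t0, 12: $t0=0+12=12
after srl $t0, $t0, 4: $t0=12>>4=0
after add $t6, $t6, 1: $t6=4+1=5
cmp $t6, 5  (cmp 5,5)
blt L0: not taken
after mul $t0, $t0, 20: $t0=0*20=0
halt.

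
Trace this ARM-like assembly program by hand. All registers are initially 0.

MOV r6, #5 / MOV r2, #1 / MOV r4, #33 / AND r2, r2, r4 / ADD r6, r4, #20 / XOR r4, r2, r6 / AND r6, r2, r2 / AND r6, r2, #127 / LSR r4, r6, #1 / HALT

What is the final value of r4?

r6=5
r2=1
r4=33
r2=1&33=1
r6=33+20=53
r4=1^53=52
r6=1&1=1
r6=1&127=1
r4=1>>1=0
halt.

0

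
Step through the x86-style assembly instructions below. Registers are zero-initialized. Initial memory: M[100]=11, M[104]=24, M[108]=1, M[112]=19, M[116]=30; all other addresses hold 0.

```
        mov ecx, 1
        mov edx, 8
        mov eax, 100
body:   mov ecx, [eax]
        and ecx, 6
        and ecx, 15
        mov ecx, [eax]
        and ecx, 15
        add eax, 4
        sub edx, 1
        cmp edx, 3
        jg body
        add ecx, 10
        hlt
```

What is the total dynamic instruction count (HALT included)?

ecx=1
edx=8
eax=100
ecx=M[100]=11
ecx=11&6=2
ecx=2&15=2
ecx=M[100]=11
ecx=11&15=11
eax=100+4=104
edx=8-1=7
cmp edx, 3  (cmp 7,3)
jg body: taken
ecx=M[104]=24
ecx=24&6=0
ecx=0&15=0
ecx=M[104]=24
ecx=24&15=8
eax=104+4=108
edx=7-1=6
cmp edx, 3  (cmp 6,3)
jg body: taken
ecx=M[108]=1
ecx=1&6=0
ecx=0&15=0
ecx=M[108]=1
ecx=1&15=1
eax=108+4=112
edx=6-1=5
cmp edx, 3  (cmp 5,3)
jg body: taken
ecx=M[112]=19
ecx=19&6=2
ecx=2&15=2
ecx=M[112]=19
ecx=19&15=3
eax=112+4=116
edx=5-1=4
cmp edx, 3  (cmp 4,3)
jg body: taken
ecx=M[116]=30
ecx=30&6=6
ecx=6&15=6
ecx=M[116]=30
ecx=30&15=14
eax=116+4=120
edx=4-1=3
cmp edx, 3  (cmp 3,3)
jg body: not taken
ecx=14+10=24
halt.
Total executed instructions: 50.

50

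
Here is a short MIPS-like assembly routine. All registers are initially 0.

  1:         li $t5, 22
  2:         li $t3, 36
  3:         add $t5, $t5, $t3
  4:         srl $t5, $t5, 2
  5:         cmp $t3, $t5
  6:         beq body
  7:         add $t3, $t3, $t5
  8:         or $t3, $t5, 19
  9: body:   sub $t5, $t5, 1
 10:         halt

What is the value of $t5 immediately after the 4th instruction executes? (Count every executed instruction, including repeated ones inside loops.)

li $t5, 22 → $t5=22
li $t3, 36 → $t3=36
add $t5, $t5, $t3 → $t5=22+36=58
srl $t5, $t5, 2 → $t5=58>>2=14
After step 4: $t5 = 14.

14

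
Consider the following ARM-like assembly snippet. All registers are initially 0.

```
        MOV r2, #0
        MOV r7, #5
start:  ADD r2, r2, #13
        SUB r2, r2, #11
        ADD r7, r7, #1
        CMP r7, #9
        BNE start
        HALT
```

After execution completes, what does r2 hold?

8

after MOV r2, #0: r2=0
after MOV r7, #5: r7=5
after ADD r2, r2, #13: r2=0+13=13
after SUB r2, r2, #11: r2=13-11=2
after ADD r7, r7, #1: r7=5+1=6
CMP r7, #9  (cmp 6,9)
BNE start: taken
after ADD r2, r2, #13: r2=2+13=15
after SUB r2, r2, #11: r2=15-11=4
after ADD r7, r7, #1: r7=6+1=7
CMP r7, #9  (cmp 7,9)
BNE start: taken
after ADD r2, r2, #13: r2=4+13=17
after SUB r2, r2, #11: r2=17-11=6
after ADD r7, r7, #1: r7=7+1=8
CMP r7, #9  (cmp 8,9)
BNE start: taken
after ADD r2, r2, #13: r2=6+13=19
after SUB r2, r2, #11: r2=19-11=8
after ADD r7, r7, #1: r7=8+1=9
CMP r7, #9  (cmp 9,9)
BNE start: not taken
halt.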